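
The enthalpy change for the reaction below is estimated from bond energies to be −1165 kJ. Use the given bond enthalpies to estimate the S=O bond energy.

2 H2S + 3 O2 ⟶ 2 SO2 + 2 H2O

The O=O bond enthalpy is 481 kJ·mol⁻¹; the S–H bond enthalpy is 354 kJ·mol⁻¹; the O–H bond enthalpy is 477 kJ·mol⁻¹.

Let D be the S=O bond energy.
Σ(broken) = 3×481 + 4×354 = 2859
Σ(formed) = 4×477 + 4×D = 1908 + 4D
ΔH = Σ(broken) − Σ(formed) = (2859) − (1908 + 4D) = +951 − 4D
Setting this equal to −1165 kJ gives 4D = 2116, so D = 529 kJ/mol.

D(S=O) ≈ 529 kJ/mol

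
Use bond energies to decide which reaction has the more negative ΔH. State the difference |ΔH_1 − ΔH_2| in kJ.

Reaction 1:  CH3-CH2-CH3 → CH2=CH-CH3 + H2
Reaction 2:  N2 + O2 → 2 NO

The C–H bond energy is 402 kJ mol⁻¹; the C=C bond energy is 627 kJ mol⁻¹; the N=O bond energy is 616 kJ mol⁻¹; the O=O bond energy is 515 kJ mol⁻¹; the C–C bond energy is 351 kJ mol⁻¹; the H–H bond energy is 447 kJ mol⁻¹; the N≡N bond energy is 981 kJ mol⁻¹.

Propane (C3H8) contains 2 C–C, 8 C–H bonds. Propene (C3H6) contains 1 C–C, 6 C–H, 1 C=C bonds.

Reaction 1:
  Bonds broken (reactants):
    C–C: 2 × 351 = 702
    C–H: 8 × 402 = 3216
    Σ(broken) = 3918 kJ
  Bonds formed (products):
    C–C: 1 × 351 = 351
    C–H: 6 × 402 = 2412
    C=C: 1 × 627 = 627
    H–H: 1 × 447 = 447
    Σ(formed) = 3837 kJ
  ΔH_1 = 3918 − 3837 = +81 kJ
Reaction 2:
  Bonds broken (reactants):
    N≡N: 1 × 981 = 981
    O=O: 1 × 515 = 515
    Σ(broken) = 1496 kJ
  Bonds formed (products):
    N=O: 2 × 616 = 1232
    Σ(formed) = 1232 kJ
  ΔH_2 = 1496 − 1232 = +264 kJ
ΔH_1 − ΔH_2 = −183 kJ, so reaction 1 has the more negative ΔH; |ΔH_1 − ΔH_2| = 183 kJ.

Reaction 1, by 183 kJ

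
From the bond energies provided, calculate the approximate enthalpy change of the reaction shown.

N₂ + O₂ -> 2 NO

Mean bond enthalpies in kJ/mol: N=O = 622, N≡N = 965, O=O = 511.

ΔH ≈ +232 kJ

Bonds broken (reactants):
  N≡N: 1 × 965 = 965
  O=O: 1 × 511 = 511
  Σ(broken) = 1476 kJ
Bonds formed (products):
  N=O: 2 × 622 = 1244
  Σ(formed) = 1244 kJ
ΔH = Σ(broken) − Σ(formed) = 1476 − 1244 = +232 kJ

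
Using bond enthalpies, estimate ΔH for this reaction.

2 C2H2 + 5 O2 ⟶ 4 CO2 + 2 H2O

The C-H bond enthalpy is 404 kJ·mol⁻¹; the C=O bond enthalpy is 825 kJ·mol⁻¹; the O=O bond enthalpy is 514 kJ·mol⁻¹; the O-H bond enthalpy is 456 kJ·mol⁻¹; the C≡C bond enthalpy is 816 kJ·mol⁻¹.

Bonds broken (reactants):
  C≡C: 2 × 816 = 1632
  C-H: 4 × 404 = 1616
  O=O: 5 × 514 = 2570
  Σ(broken) = 5818 kJ
Bonds formed (products):
  C=O: 8 × 825 = 6600
  O-H: 4 × 456 = 1824
  Σ(formed) = 8424 kJ
ΔH = Σ(broken) − Σ(formed) = 5818 − 8424 = −2606 kJ

ΔH ≈ −2606 kJ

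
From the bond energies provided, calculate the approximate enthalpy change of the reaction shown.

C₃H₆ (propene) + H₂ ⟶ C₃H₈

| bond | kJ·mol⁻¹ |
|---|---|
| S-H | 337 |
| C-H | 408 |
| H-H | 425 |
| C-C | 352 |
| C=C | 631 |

Bonds broken (reactants):
  C-C: 1 × 352 = 352
  C-H: 6 × 408 = 2448
  C=C: 1 × 631 = 631
  H-H: 1 × 425 = 425
  Σ(broken) = 3856 kJ
Bonds formed (products):
  C-C: 2 × 352 = 704
  C-H: 8 × 408 = 3264
  Σ(formed) = 3968 kJ
ΔH = Σ(broken) − Σ(formed) = 3856 − 3968 = −112 kJ

ΔH ≈ −112 kJ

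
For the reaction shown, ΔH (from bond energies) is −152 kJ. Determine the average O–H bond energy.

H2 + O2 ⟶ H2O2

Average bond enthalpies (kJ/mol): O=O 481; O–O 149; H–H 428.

D(O–H) ≈ 456 kJ/mol

Let D be the O–H bond energy.
Σ(broken) = 1×428 + 1×481 = 909
Σ(formed) = 2×D + 1×149 = 149 + 2D
ΔH = Σ(broken) − Σ(formed) = (909) − (149 + 2D) = +760 − 2D
Setting this equal to −152 kJ gives 2D = 912, so D = 456 kJ/mol.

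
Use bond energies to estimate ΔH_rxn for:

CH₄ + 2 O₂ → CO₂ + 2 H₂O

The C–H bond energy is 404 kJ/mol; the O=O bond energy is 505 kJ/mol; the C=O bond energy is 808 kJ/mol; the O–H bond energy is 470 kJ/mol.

Bonds broken (reactants):
  C–H: 4 × 404 = 1616
  O=O: 2 × 505 = 1010
  Σ(broken) = 2626 kJ
Bonds formed (products):
  C=O: 2 × 808 = 1616
  O–H: 4 × 470 = 1880
  Σ(formed) = 3496 kJ
ΔH = Σ(broken) − Σ(formed) = 2626 − 3496 = −870 kJ

ΔH ≈ −870 kJ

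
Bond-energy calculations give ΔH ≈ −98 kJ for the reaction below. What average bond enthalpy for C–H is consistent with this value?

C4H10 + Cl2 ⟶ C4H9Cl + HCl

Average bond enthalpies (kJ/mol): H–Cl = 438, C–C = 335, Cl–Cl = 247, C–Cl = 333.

Let D be the C–H bond energy.
Σ(broken) = 3×335 + 10×D + 1×247 = 1252 + 10D
Σ(formed) = 3×335 + 1×333 + 9×D + 1×438 = 1776 + 9D
ΔH = Σ(broken) − Σ(formed) = (1252 + 10D) − (1776 + 9D) = −524 + D
Setting this equal to −98 kJ gives D = 426 kJ/mol.

D(C–H) ≈ 426 kJ/mol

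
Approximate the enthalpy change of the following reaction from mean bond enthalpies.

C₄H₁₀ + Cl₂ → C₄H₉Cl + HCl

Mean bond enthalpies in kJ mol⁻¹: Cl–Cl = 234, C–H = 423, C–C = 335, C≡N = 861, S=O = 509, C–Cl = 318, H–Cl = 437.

ΔH ≈ −98 kJ

Bonds broken (reactants):
  C–C: 3 × 335 = 1005
  C–H: 10 × 423 = 4230
  Cl–Cl: 1 × 234 = 234
  Σ(broken) = 5469 kJ
Bonds formed (products):
  C–C: 3 × 335 = 1005
  C–Cl: 1 × 318 = 318
  C–H: 9 × 423 = 3807
  H–Cl: 1 × 437 = 437
  Σ(formed) = 5567 kJ
ΔH = Σ(broken) − Σ(formed) = 5469 − 5567 = −98 kJ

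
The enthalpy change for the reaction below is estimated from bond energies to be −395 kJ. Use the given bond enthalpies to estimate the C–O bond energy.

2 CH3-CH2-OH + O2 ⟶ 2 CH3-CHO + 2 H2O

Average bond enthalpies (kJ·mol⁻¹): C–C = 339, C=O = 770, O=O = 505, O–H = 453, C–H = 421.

Let D be the C–O bond energy.
Σ(broken) = 2×339 + 10×421 + 2×D + 2×453 + 1×505 = 6299 + 2D
Σ(formed) = 2×339 + 8×421 + 2×770 + 4×453 = 7398
ΔH = Σ(broken) − Σ(formed) = (6299 + 2D) − (7398) = −1099 + 2D
Setting this equal to −395 kJ gives 2D = 704, so D = 352 kJ/mol.

D(C–O) ≈ 352 kJ/mol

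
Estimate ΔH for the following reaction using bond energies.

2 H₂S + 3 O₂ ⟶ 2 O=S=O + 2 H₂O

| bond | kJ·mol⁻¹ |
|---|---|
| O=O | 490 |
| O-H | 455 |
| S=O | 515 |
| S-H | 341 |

ΔH ≈ −1046 kJ

Bonds broken (reactants):
  O=O: 3 × 490 = 1470
  S-H: 4 × 341 = 1364
  Σ(broken) = 2834 kJ
Bonds formed (products):
  O-H: 4 × 455 = 1820
  S=O: 4 × 515 = 2060
  Σ(formed) = 3880 kJ
ΔH = Σ(broken) − Σ(formed) = 2834 − 3880 = −1046 kJ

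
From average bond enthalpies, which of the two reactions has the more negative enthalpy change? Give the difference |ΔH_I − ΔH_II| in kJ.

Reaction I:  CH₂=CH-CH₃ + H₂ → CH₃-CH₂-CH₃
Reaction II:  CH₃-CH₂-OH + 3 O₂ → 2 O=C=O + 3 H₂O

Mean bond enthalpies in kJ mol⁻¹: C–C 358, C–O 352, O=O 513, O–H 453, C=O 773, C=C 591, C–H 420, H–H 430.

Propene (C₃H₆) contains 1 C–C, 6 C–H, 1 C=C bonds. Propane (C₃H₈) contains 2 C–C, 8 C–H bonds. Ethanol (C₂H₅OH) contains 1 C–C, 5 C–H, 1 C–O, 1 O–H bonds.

Reaction I:
  Bonds broken (reactants):
    C–C: 1 × 358 = 358
    C–H: 6 × 420 = 2520
    C=C: 1 × 591 = 591
    H–H: 1 × 430 = 430
    Σ(broken) = 3899 kJ
  Bonds formed (products):
    C–C: 2 × 358 = 716
    C–H: 8 × 420 = 3360
    Σ(formed) = 4076 kJ
  ΔH_I = 3899 − 4076 = −177 kJ
Reaction II:
  Bonds broken (reactants):
    C–C: 1 × 358 = 358
    C–H: 5 × 420 = 2100
    C–O: 1 × 352 = 352
    O–H: 1 × 453 = 453
    O=O: 3 × 513 = 1539
    Σ(broken) = 4802 kJ
  Bonds formed (products):
    C=O: 4 × 773 = 3092
    O–H: 6 × 453 = 2718
    Σ(formed) = 5810 kJ
  ΔH_II = 4802 − 5810 = −1008 kJ
ΔH_I − ΔH_II = +831 kJ, so reaction II has the more negative ΔH; |ΔH_I − ΔH_II| = 831 kJ.

Reaction II, by 831 kJ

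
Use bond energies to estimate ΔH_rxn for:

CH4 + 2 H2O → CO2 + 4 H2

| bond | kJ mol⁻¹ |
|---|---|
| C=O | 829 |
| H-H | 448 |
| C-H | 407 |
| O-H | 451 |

ΔH ≈ −18 kJ

Bonds broken (reactants):
  C-H: 4 × 407 = 1628
  O-H: 4 × 451 = 1804
  Σ(broken) = 3432 kJ
Bonds formed (products):
  C=O: 2 × 829 = 1658
  H-H: 4 × 448 = 1792
  Σ(formed) = 3450 kJ
ΔH = Σ(broken) − Σ(formed) = 3432 − 3450 = −18 kJ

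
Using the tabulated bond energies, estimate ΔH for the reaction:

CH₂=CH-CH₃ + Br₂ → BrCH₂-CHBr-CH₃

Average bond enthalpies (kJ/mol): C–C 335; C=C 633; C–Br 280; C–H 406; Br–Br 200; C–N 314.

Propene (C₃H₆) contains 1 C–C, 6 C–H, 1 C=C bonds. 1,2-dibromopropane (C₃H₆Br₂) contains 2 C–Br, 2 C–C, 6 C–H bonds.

ΔH ≈ −62 kJ

Bonds broken (reactants):
  Br–Br: 1 × 200 = 200
  C–C: 1 × 335 = 335
  C–H: 6 × 406 = 2436
  C=C: 1 × 633 = 633
  Σ(broken) = 3604 kJ
Bonds formed (products):
  C–Br: 2 × 280 = 560
  C–C: 2 × 335 = 670
  C–H: 6 × 406 = 2436
  Σ(formed) = 3666 kJ
ΔH = Σ(broken) − Σ(formed) = 3604 − 3666 = −62 kJ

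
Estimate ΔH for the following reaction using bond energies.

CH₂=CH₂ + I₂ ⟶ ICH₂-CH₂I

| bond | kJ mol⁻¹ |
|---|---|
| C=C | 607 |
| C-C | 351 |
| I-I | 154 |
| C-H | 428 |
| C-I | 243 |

ΔH ≈ −76 kJ

Bonds broken (reactants):
  C-H: 4 × 428 = 1712
  C=C: 1 × 607 = 607
  I-I: 1 × 154 = 154
  Σ(broken) = 2473 kJ
Bonds formed (products):
  C-C: 1 × 351 = 351
  C-H: 4 × 428 = 1712
  C-I: 2 × 243 = 486
  Σ(formed) = 2549 kJ
ΔH = Σ(broken) − Σ(formed) = 2473 − 2549 = −76 kJ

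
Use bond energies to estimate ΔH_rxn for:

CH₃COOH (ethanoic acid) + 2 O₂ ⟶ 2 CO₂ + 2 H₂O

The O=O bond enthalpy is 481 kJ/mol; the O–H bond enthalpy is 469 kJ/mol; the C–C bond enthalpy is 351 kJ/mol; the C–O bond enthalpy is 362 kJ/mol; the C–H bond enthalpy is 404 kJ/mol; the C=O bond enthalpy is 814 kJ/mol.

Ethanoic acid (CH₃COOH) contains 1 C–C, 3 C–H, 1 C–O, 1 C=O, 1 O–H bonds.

Bonds broken (reactants):
  C–C: 1 × 351 = 351
  C–H: 3 × 404 = 1212
  C–O: 1 × 362 = 362
  C=O: 1 × 814 = 814
  O–H: 1 × 469 = 469
  O=O: 2 × 481 = 962
  Σ(broken) = 4170 kJ
Bonds formed (products):
  C=O: 4 × 814 = 3256
  O–H: 4 × 469 = 1876
  Σ(formed) = 5132 kJ
ΔH = Σ(broken) − Σ(formed) = 4170 − 5132 = −962 kJ

ΔH ≈ −962 kJ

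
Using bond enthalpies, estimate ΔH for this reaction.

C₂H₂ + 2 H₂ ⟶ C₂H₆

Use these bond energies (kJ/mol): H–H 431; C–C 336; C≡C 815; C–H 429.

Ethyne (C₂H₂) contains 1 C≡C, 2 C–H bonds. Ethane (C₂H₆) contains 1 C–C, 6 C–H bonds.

ΔH ≈ −375 kJ

Bonds broken (reactants):
  C≡C: 1 × 815 = 815
  C–H: 2 × 429 = 858
  H–H: 2 × 431 = 862
  Σ(broken) = 2535 kJ
Bonds formed (products):
  C–C: 1 × 336 = 336
  C–H: 6 × 429 = 2574
  Σ(formed) = 2910 kJ
ΔH = Σ(broken) − Σ(formed) = 2535 − 2910 = −375 kJ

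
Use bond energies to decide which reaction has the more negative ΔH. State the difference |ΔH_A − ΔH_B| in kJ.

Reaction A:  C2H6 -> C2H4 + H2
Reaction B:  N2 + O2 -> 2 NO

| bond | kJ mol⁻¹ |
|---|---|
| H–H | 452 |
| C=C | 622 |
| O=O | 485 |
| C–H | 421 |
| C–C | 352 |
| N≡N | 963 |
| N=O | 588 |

Reaction A:
  Bonds broken (reactants):
    C–C: 1 × 352 = 352
    C–H: 6 × 421 = 2526
    Σ(broken) = 2878 kJ
  Bonds formed (products):
    C–H: 4 × 421 = 1684
    C=C: 1 × 622 = 622
    H–H: 1 × 452 = 452
    Σ(formed) = 2758 kJ
  ΔH_A = 2878 − 2758 = +120 kJ
Reaction B:
  Bonds broken (reactants):
    N≡N: 1 × 963 = 963
    O=O: 1 × 485 = 485
    Σ(broken) = 1448 kJ
  Bonds formed (products):
    N=O: 2 × 588 = 1176
    Σ(formed) = 1176 kJ
  ΔH_B = 1448 − 1176 = +272 kJ
ΔH_A − ΔH_B = −152 kJ, so reaction A has the more negative ΔH; |ΔH_A − ΔH_B| = 152 kJ.

Reaction A, by 152 kJ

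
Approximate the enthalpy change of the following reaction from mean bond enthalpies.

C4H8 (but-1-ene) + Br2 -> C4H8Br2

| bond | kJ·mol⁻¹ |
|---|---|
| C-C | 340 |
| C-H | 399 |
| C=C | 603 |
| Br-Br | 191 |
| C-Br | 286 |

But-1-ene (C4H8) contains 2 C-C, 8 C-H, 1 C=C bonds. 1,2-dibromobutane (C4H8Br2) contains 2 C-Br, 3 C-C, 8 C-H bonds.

ΔH ≈ −118 kJ

Bonds broken (reactants):
  Br-Br: 1 × 191 = 191
  C-C: 2 × 340 = 680
  C-H: 8 × 399 = 3192
  C=C: 1 × 603 = 603
  Σ(broken) = 4666 kJ
Bonds formed (products):
  C-Br: 2 × 286 = 572
  C-C: 3 × 340 = 1020
  C-H: 8 × 399 = 3192
  Σ(formed) = 4784 kJ
ΔH = Σ(broken) − Σ(formed) = 4666 − 4784 = −118 kJ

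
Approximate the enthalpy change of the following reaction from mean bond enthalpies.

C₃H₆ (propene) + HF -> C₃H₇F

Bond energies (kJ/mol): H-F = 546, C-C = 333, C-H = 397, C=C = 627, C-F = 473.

ΔH ≈ −30 kJ

Bonds broken (reactants):
  C-C: 1 × 333 = 333
  C-H: 6 × 397 = 2382
  C=C: 1 × 627 = 627
  H-F: 1 × 546 = 546
  Σ(broken) = 3888 kJ
Bonds formed (products):
  C-C: 2 × 333 = 666
  C-F: 1 × 473 = 473
  C-H: 7 × 397 = 2779
  Σ(formed) = 3918 kJ
ΔH = Σ(broken) − Σ(formed) = 3888 − 3918 = −30 kJ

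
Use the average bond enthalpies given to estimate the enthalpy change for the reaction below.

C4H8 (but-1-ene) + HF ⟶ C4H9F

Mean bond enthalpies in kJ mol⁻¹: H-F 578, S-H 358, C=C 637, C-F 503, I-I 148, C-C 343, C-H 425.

Bonds broken (reactants):
  C-C: 2 × 343 = 686
  C-H: 8 × 425 = 3400
  C=C: 1 × 637 = 637
  H-F: 1 × 578 = 578
  Σ(broken) = 5301 kJ
Bonds formed (products):
  C-C: 3 × 343 = 1029
  C-F: 1 × 503 = 503
  C-H: 9 × 425 = 3825
  Σ(formed) = 5357 kJ
ΔH = Σ(broken) − Σ(formed) = 5301 − 5357 = −56 kJ

ΔH ≈ −56 kJ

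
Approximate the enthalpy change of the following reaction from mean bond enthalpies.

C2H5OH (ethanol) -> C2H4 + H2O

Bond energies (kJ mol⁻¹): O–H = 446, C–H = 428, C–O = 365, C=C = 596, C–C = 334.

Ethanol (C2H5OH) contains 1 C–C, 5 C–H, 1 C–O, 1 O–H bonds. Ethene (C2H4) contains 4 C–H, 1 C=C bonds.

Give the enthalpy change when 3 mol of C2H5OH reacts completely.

Bonds broken (reactants):
  C–C: 1 × 334 = 334
  C–H: 5 × 428 = 2140
  C–O: 1 × 365 = 365
  O–H: 1 × 446 = 446
  Σ(broken) = 3285 kJ
Bonds formed (products):
  C–H: 4 × 428 = 1712
  C=C: 1 × 596 = 596
  O–H: 2 × 446 = 892
  Σ(formed) = 3200 kJ
ΔH = Σ(broken) − Σ(formed) = 3285 − 3200 = +85 kJ
For 3× the reaction as written: 3 × (+85) = +255 kJ

ΔH = +255 kJ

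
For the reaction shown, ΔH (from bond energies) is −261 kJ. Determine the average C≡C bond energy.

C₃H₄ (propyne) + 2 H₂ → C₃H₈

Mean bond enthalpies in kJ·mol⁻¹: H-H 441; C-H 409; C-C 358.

D(C≡C) ≈ 851 kJ/mol

Let D be the C≡C bond energy.
Σ(broken) = 1×D + 1×358 + 4×409 + 2×441 = 2876 + D
Σ(formed) = 2×358 + 8×409 = 3988
ΔH = Σ(broken) − Σ(formed) = (2876 + D) − (3988) = −1112 + D
Setting this equal to −261 kJ gives D = 851 kJ/mol.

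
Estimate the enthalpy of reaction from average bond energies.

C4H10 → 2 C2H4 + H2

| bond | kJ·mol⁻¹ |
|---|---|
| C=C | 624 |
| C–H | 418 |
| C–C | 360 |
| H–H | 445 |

Bonds broken (reactants):
  C–C: 3 × 360 = 1080
  C–H: 10 × 418 = 4180
  Σ(broken) = 5260 kJ
Bonds formed (products):
  C–H: 8 × 418 = 3344
  C=C: 2 × 624 = 1248
  H–H: 1 × 445 = 445
  Σ(formed) = 5037 kJ
ΔH = Σ(broken) − Σ(formed) = 5260 − 5037 = +223 kJ

ΔH ≈ +223 kJ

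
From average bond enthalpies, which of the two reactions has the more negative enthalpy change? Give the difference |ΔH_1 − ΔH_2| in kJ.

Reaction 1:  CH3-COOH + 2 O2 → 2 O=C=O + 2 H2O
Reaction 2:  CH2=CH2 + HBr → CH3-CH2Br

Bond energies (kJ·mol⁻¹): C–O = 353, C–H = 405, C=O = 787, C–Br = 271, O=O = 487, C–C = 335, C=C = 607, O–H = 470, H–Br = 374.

Reaction 1, by 864 kJ

Reaction 1:
  Bonds broken (reactants):
    C–C: 1 × 335 = 335
    C–H: 3 × 405 = 1215
    C–O: 1 × 353 = 353
    C=O: 1 × 787 = 787
    O–H: 1 × 470 = 470
    O=O: 2 × 487 = 974
    Σ(broken) = 4134 kJ
  Bonds formed (products):
    C=O: 4 × 787 = 3148
    O–H: 4 × 470 = 1880
    Σ(formed) = 5028 kJ
  ΔH_1 = 4134 − 5028 = −894 kJ
Reaction 2:
  Bonds broken (reactants):
    C–H: 4 × 405 = 1620
    C=C: 1 × 607 = 607
    H–Br: 1 × 374 = 374
    Σ(broken) = 2601 kJ
  Bonds formed (products):
    C–Br: 1 × 271 = 271
    C–C: 1 × 335 = 335
    C–H: 5 × 405 = 2025
    Σ(formed) = 2631 kJ
  ΔH_2 = 2601 − 2631 = −30 kJ
ΔH_1 − ΔH_2 = −864 kJ, so reaction 1 has the more negative ΔH; |ΔH_1 − ΔH_2| = 864 kJ.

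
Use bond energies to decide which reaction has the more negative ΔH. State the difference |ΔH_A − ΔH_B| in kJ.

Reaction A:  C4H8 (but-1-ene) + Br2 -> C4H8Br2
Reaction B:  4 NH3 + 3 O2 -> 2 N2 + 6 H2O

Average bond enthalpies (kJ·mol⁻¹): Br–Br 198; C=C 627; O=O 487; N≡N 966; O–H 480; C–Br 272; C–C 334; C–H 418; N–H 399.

Reaction A:
  Bonds broken (reactants):
    Br–Br: 1 × 198 = 198
    C–C: 2 × 334 = 668
    C–H: 8 × 418 = 3344
    C=C: 1 × 627 = 627
    Σ(broken) = 4837 kJ
  Bonds formed (products):
    C–Br: 2 × 272 = 544
    C–C: 3 × 334 = 1002
    C–H: 8 × 418 = 3344
    Σ(formed) = 4890 kJ
  ΔH_A = 4837 − 4890 = −53 kJ
Reaction B:
  Bonds broken (reactants):
    N–H: 12 × 399 = 4788
    O=O: 3 × 487 = 1461
    Σ(broken) = 6249 kJ
  Bonds formed (products):
    N≡N: 2 × 966 = 1932
    O–H: 12 × 480 = 5760
    Σ(formed) = 7692 kJ
  ΔH_B = 6249 − 7692 = −1443 kJ
ΔH_A − ΔH_B = +1390 kJ, so reaction B has the more negative ΔH; |ΔH_A − ΔH_B| = 1390 kJ.

Reaction B, by 1390 kJ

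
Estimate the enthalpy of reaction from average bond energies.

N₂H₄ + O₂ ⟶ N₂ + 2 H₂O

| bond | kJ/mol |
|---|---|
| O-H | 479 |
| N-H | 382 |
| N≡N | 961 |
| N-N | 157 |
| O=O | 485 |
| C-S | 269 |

ΔH ≈ −707 kJ

Bonds broken (reactants):
  N-H: 4 × 382 = 1528
  N-N: 1 × 157 = 157
  O=O: 1 × 485 = 485
  Σ(broken) = 2170 kJ
Bonds formed (products):
  N≡N: 1 × 961 = 961
  O-H: 4 × 479 = 1916
  Σ(formed) = 2877 kJ
ΔH = Σ(broken) − Σ(formed) = 2170 − 2877 = −707 kJ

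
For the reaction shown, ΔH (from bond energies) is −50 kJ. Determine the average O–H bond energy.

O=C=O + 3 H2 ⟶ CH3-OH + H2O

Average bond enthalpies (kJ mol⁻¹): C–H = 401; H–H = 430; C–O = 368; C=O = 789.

D(O–H) ≈ 449 kJ/mol

Let D be the O–H bond energy.
Σ(broken) = 2×789 + 3×430 = 2868
Σ(formed) = 3×401 + 1×368 + 3×D = 1571 + 3D
ΔH = Σ(broken) − Σ(formed) = (2868) − (1571 + 3D) = +1297 − 3D
Setting this equal to −50 kJ gives 3D = 1347, so D = 449 kJ/mol.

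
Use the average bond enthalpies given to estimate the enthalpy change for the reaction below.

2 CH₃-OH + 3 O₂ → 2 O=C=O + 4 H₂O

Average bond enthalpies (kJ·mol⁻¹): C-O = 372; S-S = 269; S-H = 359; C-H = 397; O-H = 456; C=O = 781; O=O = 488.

ΔH ≈ −1270 kJ

Bonds broken (reactants):
  C-H: 6 × 397 = 2382
  C-O: 2 × 372 = 744
  O-H: 2 × 456 = 912
  O=O: 3 × 488 = 1464
  Σ(broken) = 5502 kJ
Bonds formed (products):
  C=O: 4 × 781 = 3124
  O-H: 8 × 456 = 3648
  Σ(formed) = 6772 kJ
ΔH = Σ(broken) − Σ(formed) = 5502 − 6772 = −1270 kJ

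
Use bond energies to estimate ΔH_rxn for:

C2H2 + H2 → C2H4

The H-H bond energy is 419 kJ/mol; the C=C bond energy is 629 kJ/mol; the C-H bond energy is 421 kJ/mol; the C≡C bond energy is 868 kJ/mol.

ΔH ≈ −184 kJ

Bonds broken (reactants):
  C≡C: 1 × 868 = 868
  C-H: 2 × 421 = 842
  H-H: 1 × 419 = 419
  Σ(broken) = 2129 kJ
Bonds formed (products):
  C-H: 4 × 421 = 1684
  C=C: 1 × 629 = 629
  Σ(formed) = 2313 kJ
ΔH = Σ(broken) − Σ(formed) = 2129 − 2313 = −184 kJ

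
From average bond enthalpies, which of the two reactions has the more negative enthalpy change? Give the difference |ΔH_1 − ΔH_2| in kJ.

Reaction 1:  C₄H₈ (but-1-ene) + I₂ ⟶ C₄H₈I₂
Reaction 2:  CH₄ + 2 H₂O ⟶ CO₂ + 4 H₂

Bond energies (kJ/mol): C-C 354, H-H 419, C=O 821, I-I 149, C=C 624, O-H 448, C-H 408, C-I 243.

Reaction 1:
  Bonds broken (reactants):
    C-C: 2 × 354 = 708
    C-H: 8 × 408 = 3264
    C=C: 1 × 624 = 624
    I-I: 1 × 149 = 149
    Σ(broken) = 4745 kJ
  Bonds formed (products):
    C-C: 3 × 354 = 1062
    C-H: 8 × 408 = 3264
    C-I: 2 × 243 = 486
    Σ(formed) = 4812 kJ
  ΔH_1 = 4745 − 4812 = −67 kJ
Reaction 2:
  Bonds broken (reactants):
    C-H: 4 × 408 = 1632
    O-H: 4 × 448 = 1792
    Σ(broken) = 3424 kJ
  Bonds formed (products):
    C=O: 2 × 821 = 1642
    H-H: 4 × 419 = 1676
    Σ(formed) = 3318 kJ
  ΔH_2 = 3424 − 3318 = +106 kJ
ΔH_1 − ΔH_2 = −173 kJ, so reaction 1 has the more negative ΔH; |ΔH_1 − ΔH_2| = 173 kJ.

Reaction 1, by 173 kJ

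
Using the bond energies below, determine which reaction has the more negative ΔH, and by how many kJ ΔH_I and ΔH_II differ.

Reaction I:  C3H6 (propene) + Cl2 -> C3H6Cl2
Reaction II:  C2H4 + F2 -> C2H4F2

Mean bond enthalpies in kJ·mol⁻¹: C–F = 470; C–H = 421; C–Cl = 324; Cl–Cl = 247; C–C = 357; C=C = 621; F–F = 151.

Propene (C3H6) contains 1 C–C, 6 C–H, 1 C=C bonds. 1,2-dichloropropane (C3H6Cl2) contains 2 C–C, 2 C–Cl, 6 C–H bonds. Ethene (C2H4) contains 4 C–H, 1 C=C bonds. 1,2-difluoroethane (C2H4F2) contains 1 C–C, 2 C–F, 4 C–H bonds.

Reaction II, by 388 kJ

Reaction I:
  Bonds broken (reactants):
    C–C: 1 × 357 = 357
    C–H: 6 × 421 = 2526
    C=C: 1 × 621 = 621
    Cl–Cl: 1 × 247 = 247
    Σ(broken) = 3751 kJ
  Bonds formed (products):
    C–C: 2 × 357 = 714
    C–Cl: 2 × 324 = 648
    C–H: 6 × 421 = 2526
    Σ(formed) = 3888 kJ
  ΔH_I = 3751 − 3888 = −137 kJ
Reaction II:
  Bonds broken (reactants):
    C–H: 4 × 421 = 1684
    C=C: 1 × 621 = 621
    F–F: 1 × 151 = 151
    Σ(broken) = 2456 kJ
  Bonds formed (products):
    C–C: 1 × 357 = 357
    C–F: 2 × 470 = 940
    C–H: 4 × 421 = 1684
    Σ(formed) = 2981 kJ
  ΔH_II = 2456 − 2981 = −525 kJ
ΔH_I − ΔH_II = +388 kJ, so reaction II has the more negative ΔH; |ΔH_I − ΔH_II| = 388 kJ.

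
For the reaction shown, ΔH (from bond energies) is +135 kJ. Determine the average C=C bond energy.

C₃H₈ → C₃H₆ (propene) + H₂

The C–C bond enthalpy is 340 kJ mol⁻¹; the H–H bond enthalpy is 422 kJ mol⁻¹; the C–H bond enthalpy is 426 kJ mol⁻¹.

D(C=C) ≈ 635 kJ/mol

Let D be the C=C bond energy.
Σ(broken) = 2×340 + 8×426 = 4088
Σ(formed) = 1×340 + 6×426 + 1×D + 1×422 = 3318 + D
ΔH = Σ(broken) − Σ(formed) = (4088) − (3318 + D) = +770 − D
Setting this equal to +135 kJ gives D = 635 kJ/mol.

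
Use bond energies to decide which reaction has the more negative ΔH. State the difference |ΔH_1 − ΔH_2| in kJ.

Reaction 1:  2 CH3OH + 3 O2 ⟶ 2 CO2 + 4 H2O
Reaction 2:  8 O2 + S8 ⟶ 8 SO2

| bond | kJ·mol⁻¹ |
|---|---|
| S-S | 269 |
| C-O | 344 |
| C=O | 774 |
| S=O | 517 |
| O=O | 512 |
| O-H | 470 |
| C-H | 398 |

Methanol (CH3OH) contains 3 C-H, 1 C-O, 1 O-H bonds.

Reaction 2, by 720 kJ

Reaction 1:
  Bonds broken (reactants):
    C-H: 6 × 398 = 2388
    C-O: 2 × 344 = 688
    O-H: 2 × 470 = 940
    O=O: 3 × 512 = 1536
    Σ(broken) = 5552 kJ
  Bonds formed (products):
    C=O: 4 × 774 = 3096
    O-H: 8 × 470 = 3760
    Σ(formed) = 6856 kJ
  ΔH_1 = 5552 − 6856 = −1304 kJ
Reaction 2:
  Bonds broken (reactants):
    O=O: 8 × 512 = 4096
    S-S: 8 × 269 = 2152
    Σ(broken) = 6248 kJ
  Bonds formed (products):
    S=O: 16 × 517 = 8272
    Σ(formed) = 8272 kJ
  ΔH_2 = 6248 − 8272 = −2024 kJ
ΔH_1 − ΔH_2 = +720 kJ, so reaction 2 has the more negative ΔH; |ΔH_1 − ΔH_2| = 720 kJ.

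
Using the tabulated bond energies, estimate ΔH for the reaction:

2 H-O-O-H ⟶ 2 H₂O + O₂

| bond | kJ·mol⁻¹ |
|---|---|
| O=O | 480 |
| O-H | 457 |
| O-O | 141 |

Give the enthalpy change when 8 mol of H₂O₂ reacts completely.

Bonds broken (reactants):
  O-H: 4 × 457 = 1828
  O-O: 2 × 141 = 282
  Σ(broken) = 2110 kJ
Bonds formed (products):
  O-H: 4 × 457 = 1828
  O=O: 1 × 480 = 480
  Σ(formed) = 2308 kJ
ΔH = Σ(broken) − Σ(formed) = 2110 − 2308 = −198 kJ
For 4× the reaction as written: 4 × (−198) = −792 kJ

ΔH = −792 kJ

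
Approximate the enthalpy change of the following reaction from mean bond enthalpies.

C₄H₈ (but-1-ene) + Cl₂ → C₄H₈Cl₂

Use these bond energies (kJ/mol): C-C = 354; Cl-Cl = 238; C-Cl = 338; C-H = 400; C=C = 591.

ΔH ≈ −201 kJ

Bonds broken (reactants):
  C-C: 2 × 354 = 708
  C-H: 8 × 400 = 3200
  C=C: 1 × 591 = 591
  Cl-Cl: 1 × 238 = 238
  Σ(broken) = 4737 kJ
Bonds formed (products):
  C-C: 3 × 354 = 1062
  C-Cl: 2 × 338 = 676
  C-H: 8 × 400 = 3200
  Σ(formed) = 4938 kJ
ΔH = Σ(broken) − Σ(formed) = 4737 − 4938 = −201 kJ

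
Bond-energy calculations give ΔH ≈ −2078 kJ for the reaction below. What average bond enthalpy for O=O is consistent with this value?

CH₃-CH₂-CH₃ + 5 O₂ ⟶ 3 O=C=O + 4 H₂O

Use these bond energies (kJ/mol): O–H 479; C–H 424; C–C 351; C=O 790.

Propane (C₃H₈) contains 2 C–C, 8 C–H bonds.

D(O=O) ≈ 480 kJ/mol

Let D be the O=O bond energy.
Σ(broken) = 2×351 + 8×424 + 5×D = 4094 + 5D
Σ(formed) = 6×790 + 8×479 = 8572
ΔH = Σ(broken) − Σ(formed) = (4094 + 5D) − (8572) = −4478 + 5D
Setting this equal to −2078 kJ gives 5D = 2400, so D = 480 kJ/mol.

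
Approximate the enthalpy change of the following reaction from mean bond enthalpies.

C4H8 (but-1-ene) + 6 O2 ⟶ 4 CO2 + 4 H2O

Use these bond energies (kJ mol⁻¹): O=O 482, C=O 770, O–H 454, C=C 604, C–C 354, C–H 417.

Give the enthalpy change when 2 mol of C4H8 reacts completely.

ΔH = −4504 kJ

Bonds broken (reactants):
  C–C: 2 × 354 = 708
  C–H: 8 × 417 = 3336
  C=C: 1 × 604 = 604
  O=O: 6 × 482 = 2892
  Σ(broken) = 7540 kJ
Bonds formed (products):
  C=O: 8 × 770 = 6160
  O–H: 8 × 454 = 3632
  Σ(formed) = 9792 kJ
ΔH = Σ(broken) − Σ(formed) = 7540 − 9792 = −2252 kJ
For 2× the reaction as written: 2 × (−2252) = −4504 kJ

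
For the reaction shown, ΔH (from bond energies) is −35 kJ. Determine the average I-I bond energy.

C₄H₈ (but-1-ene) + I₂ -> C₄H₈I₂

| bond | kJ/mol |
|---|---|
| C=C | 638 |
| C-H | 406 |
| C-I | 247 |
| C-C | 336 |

Let D be the I-I bond energy.
Σ(broken) = 2×336 + 8×406 + 1×638 + 1×D = 4558 + D
Σ(formed) = 3×336 + 8×406 + 2×247 = 4750
ΔH = Σ(broken) − Σ(formed) = (4558 + D) − (4750) = −192 + D
Setting this equal to −35 kJ gives D = 157 kJ/mol.

D(I-I) ≈ 157 kJ/mol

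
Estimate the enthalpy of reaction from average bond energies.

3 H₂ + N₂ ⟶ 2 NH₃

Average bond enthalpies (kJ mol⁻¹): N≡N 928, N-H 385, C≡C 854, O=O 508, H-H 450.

ΔH ≈ −32 kJ

Bonds broken (reactants):
  H-H: 3 × 450 = 1350
  N≡N: 1 × 928 = 928
  Σ(broken) = 2278 kJ
Bonds formed (products):
  N-H: 6 × 385 = 2310
  Σ(formed) = 2310 kJ
ΔH = Σ(broken) − Σ(formed) = 2278 − 2310 = −32 kJ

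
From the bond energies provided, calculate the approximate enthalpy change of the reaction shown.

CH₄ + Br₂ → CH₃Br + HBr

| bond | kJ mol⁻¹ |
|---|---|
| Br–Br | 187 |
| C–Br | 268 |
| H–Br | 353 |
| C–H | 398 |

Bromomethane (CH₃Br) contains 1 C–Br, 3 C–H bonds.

ΔH ≈ −36 kJ

Bonds broken (reactants):
  Br–Br: 1 × 187 = 187
  C–H: 4 × 398 = 1592
  Σ(broken) = 1779 kJ
Bonds formed (products):
  C–Br: 1 × 268 = 268
  C–H: 3 × 398 = 1194
  H–Br: 1 × 353 = 353
  Σ(formed) = 1815 kJ
ΔH = Σ(broken) − Σ(formed) = 1779 − 1815 = −36 kJ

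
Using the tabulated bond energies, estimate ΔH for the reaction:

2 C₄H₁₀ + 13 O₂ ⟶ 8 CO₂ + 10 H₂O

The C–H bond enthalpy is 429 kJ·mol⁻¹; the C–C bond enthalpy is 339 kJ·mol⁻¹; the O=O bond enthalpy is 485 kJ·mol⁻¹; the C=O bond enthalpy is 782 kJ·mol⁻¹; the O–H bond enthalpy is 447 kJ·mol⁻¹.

Bonds broken (reactants):
  C–C: 6 × 339 = 2034
  C–H: 20 × 429 = 8580
  O=O: 13 × 485 = 6305
  Σ(broken) = 16919 kJ
Bonds formed (products):
  C=O: 16 × 782 = 12512
  O–H: 20 × 447 = 8940
  Σ(formed) = 21452 kJ
ΔH = Σ(broken) − Σ(formed) = 16919 − 21452 = −4533 kJ

ΔH ≈ −4533 kJ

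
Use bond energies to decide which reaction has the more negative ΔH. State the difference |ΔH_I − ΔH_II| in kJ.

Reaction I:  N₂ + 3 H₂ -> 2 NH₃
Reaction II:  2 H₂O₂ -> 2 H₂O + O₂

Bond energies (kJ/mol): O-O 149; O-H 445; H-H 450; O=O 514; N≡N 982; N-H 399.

Reaction II, by 154 kJ

Reaction I:
  Bonds broken (reactants):
    H-H: 3 × 450 = 1350
    N≡N: 1 × 982 = 982
    Σ(broken) = 2332 kJ
  Bonds formed (products):
    N-H: 6 × 399 = 2394
    Σ(formed) = 2394 kJ
  ΔH_I = 2332 − 2394 = −62 kJ
Reaction II:
  Bonds broken (reactants):
    O-H: 4 × 445 = 1780
    O-O: 2 × 149 = 298
    Σ(broken) = 2078 kJ
  Bonds formed (products):
    O-H: 4 × 445 = 1780
    O=O: 1 × 514 = 514
    Σ(formed) = 2294 kJ
  ΔH_II = 2078 − 2294 = −216 kJ
ΔH_I − ΔH_II = +154 kJ, so reaction II has the more negative ΔH; |ΔH_I − ΔH_II| = 154 kJ.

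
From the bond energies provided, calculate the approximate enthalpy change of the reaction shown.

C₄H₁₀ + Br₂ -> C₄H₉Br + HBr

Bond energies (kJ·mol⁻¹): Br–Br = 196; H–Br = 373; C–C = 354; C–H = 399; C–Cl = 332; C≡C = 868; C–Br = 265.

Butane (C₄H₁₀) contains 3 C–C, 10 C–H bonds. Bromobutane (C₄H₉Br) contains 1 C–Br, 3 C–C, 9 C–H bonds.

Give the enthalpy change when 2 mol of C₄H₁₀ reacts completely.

Bonds broken (reactants):
  Br–Br: 1 × 196 = 196
  C–C: 3 × 354 = 1062
  C–H: 10 × 399 = 3990
  Σ(broken) = 5248 kJ
Bonds formed (products):
  C–Br: 1 × 265 = 265
  C–C: 3 × 354 = 1062
  C–H: 9 × 399 = 3591
  H–Br: 1 × 373 = 373
  Σ(formed) = 5291 kJ
ΔH = Σ(broken) − Σ(formed) = 5248 − 5291 = −43 kJ
For 2× the reaction as written: 2 × (−43) = −86 kJ

ΔH = −86 kJ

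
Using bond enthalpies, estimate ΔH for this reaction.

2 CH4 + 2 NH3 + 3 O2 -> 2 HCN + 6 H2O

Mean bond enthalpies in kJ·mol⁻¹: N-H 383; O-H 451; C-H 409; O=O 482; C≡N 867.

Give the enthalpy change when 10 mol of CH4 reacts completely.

Bonds broken (reactants):
  C-H: 8 × 409 = 3272
  N-H: 6 × 383 = 2298
  O=O: 3 × 482 = 1446
  Σ(broken) = 7016 kJ
Bonds formed (products):
  C≡N: 2 × 867 = 1734
  C-H: 2 × 409 = 818
  O-H: 12 × 451 = 5412
  Σ(formed) = 7964 kJ
ΔH = Σ(broken) − Σ(formed) = 7016 − 7964 = −948 kJ
For 5× the reaction as written: 5 × (−948) = −4740 kJ

ΔH = −4740 kJ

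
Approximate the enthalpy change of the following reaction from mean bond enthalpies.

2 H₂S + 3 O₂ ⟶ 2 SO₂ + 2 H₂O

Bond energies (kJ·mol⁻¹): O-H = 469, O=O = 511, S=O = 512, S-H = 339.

ΔH ≈ −1035 kJ

Bonds broken (reactants):
  O=O: 3 × 511 = 1533
  S-H: 4 × 339 = 1356
  Σ(broken) = 2889 kJ
Bonds formed (products):
  O-H: 4 × 469 = 1876
  S=O: 4 × 512 = 2048
  Σ(formed) = 3924 kJ
ΔH = Σ(broken) − Σ(formed) = 2889 − 3924 = −1035 kJ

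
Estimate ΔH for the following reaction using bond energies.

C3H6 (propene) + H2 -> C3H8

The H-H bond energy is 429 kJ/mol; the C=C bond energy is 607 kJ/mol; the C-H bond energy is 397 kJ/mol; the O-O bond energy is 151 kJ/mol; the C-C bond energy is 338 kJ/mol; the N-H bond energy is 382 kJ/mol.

ΔH ≈ −96 kJ

Bonds broken (reactants):
  C-C: 1 × 338 = 338
  C-H: 6 × 397 = 2382
  C=C: 1 × 607 = 607
  H-H: 1 × 429 = 429
  Σ(broken) = 3756 kJ
Bonds formed (products):
  C-C: 2 × 338 = 676
  C-H: 8 × 397 = 3176
  Σ(formed) = 3852 kJ
ΔH = Σ(broken) − Σ(formed) = 3756 − 3852 = −96 kJ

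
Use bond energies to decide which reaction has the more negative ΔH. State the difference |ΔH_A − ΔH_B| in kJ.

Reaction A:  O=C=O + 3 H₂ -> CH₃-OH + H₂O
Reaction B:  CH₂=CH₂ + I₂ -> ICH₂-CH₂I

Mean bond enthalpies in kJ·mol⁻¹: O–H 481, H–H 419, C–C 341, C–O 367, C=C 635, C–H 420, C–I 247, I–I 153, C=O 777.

Reaction A:
  Bonds broken (reactants):
    C=O: 2 × 777 = 1554
    H–H: 3 × 419 = 1257
    Σ(broken) = 2811 kJ
  Bonds formed (products):
    C–H: 3 × 420 = 1260
    C–O: 1 × 367 = 367
    O–H: 3 × 481 = 1443
    Σ(formed) = 3070 kJ
  ΔH_A = 2811 − 3070 = −259 kJ
Reaction B:
  Bonds broken (reactants):
    C–H: 4 × 420 = 1680
    C=C: 1 × 635 = 635
    I–I: 1 × 153 = 153
    Σ(broken) = 2468 kJ
  Bonds formed (products):
    C–C: 1 × 341 = 341
    C–H: 4 × 420 = 1680
    C–I: 2 × 247 = 494
    Σ(formed) = 2515 kJ
  ΔH_B = 2468 − 2515 = −47 kJ
ΔH_A − ΔH_B = −212 kJ, so reaction A has the more negative ΔH; |ΔH_A − ΔH_B| = 212 kJ.

Reaction A, by 212 kJ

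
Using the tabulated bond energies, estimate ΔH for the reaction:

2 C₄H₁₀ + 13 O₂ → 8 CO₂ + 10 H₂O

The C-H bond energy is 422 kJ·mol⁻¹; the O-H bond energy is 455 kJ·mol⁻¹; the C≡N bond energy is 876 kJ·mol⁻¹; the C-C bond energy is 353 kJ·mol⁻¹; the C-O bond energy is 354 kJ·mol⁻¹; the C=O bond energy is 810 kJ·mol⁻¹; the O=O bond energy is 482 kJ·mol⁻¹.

Bonds broken (reactants):
  C-C: 6 × 353 = 2118
  C-H: 20 × 422 = 8440
  O=O: 13 × 482 = 6266
  Σ(broken) = 16824 kJ
Bonds formed (products):
  C=O: 16 × 810 = 12960
  O-H: 20 × 455 = 9100
  Σ(formed) = 22060 kJ
ΔH = Σ(broken) − Σ(formed) = 16824 − 22060 = −5236 kJ

ΔH ≈ −5236 kJ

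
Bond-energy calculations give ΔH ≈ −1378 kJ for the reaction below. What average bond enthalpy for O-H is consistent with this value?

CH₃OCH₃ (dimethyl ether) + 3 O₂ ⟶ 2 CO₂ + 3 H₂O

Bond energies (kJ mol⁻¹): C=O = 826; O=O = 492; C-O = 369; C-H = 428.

D(O-H) ≈ 476 kJ/mol

Let D be the O-H bond energy.
Σ(broken) = 6×428 + 2×369 + 3×492 = 4782
Σ(formed) = 4×826 + 6×D = 3304 + 6D
ΔH = Σ(broken) − Σ(formed) = (4782) − (3304 + 6D) = +1478 − 6D
Setting this equal to −1378 kJ gives 6D = 2856, so D = 476 kJ/mol.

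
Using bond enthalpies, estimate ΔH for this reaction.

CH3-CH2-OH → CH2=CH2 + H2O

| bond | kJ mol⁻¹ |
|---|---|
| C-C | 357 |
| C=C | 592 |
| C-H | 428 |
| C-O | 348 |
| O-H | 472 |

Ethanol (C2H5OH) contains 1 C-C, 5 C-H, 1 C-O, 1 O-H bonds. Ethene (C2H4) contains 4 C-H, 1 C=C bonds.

ΔH ≈ +69 kJ

Bonds broken (reactants):
  C-C: 1 × 357 = 357
  C-H: 5 × 428 = 2140
  C-O: 1 × 348 = 348
  O-H: 1 × 472 = 472
  Σ(broken) = 3317 kJ
Bonds formed (products):
  C-H: 4 × 428 = 1712
  C=C: 1 × 592 = 592
  O-H: 2 × 472 = 944
  Σ(formed) = 3248 kJ
ΔH = Σ(broken) − Σ(formed) = 3317 − 3248 = +69 kJ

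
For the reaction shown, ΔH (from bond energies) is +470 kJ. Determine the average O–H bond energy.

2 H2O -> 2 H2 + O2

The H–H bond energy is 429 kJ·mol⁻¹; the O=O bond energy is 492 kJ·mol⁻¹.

Let D be the O–H bond energy.
Σ(broken) = 4×D = 4D
Σ(formed) = 2×429 + 1×492 = 1350
ΔH = Σ(broken) − Σ(formed) = (4D) − (1350) = −1350 + 4D
Setting this equal to +470 kJ gives 4D = 1820, so D = 455 kJ/mol.

D(O–H) ≈ 455 kJ/mol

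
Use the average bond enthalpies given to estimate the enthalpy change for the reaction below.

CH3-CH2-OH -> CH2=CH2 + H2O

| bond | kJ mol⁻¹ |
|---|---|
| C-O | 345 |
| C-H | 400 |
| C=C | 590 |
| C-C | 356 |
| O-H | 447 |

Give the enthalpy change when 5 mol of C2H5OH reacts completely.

Bonds broken (reactants):
  C-C: 1 × 356 = 356
  C-H: 5 × 400 = 2000
  C-O: 1 × 345 = 345
  O-H: 1 × 447 = 447
  Σ(broken) = 3148 kJ
Bonds formed (products):
  C-H: 4 × 400 = 1600
  C=C: 1 × 590 = 590
  O-H: 2 × 447 = 894
  Σ(formed) = 3084 kJ
ΔH = Σ(broken) − Σ(formed) = 3148 − 3084 = +64 kJ
For 5× the reaction as written: 5 × (+64) = +320 kJ

ΔH = +320 kJ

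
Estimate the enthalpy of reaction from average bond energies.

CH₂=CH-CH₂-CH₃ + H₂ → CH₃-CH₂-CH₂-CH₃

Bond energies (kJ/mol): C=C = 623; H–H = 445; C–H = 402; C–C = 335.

ΔH ≈ −71 kJ

Bonds broken (reactants):
  C–C: 2 × 335 = 670
  C–H: 8 × 402 = 3216
  C=C: 1 × 623 = 623
  H–H: 1 × 445 = 445
  Σ(broken) = 4954 kJ
Bonds formed (products):
  C–C: 3 × 335 = 1005
  C–H: 10 × 402 = 4020
  Σ(formed) = 5025 kJ
ΔH = Σ(broken) − Σ(formed) = 4954 − 5025 = −71 kJ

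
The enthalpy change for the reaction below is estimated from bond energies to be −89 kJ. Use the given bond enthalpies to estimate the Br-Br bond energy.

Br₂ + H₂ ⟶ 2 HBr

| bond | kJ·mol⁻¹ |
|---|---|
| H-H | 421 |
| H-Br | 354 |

D(Br-Br) ≈ 198 kJ/mol

Let D be the Br-Br bond energy.
Σ(broken) = 1×D + 1×421 = 421 + D
Σ(formed) = 2×354 = 708
ΔH = Σ(broken) − Σ(formed) = (421 + D) − (708) = −287 + D
Setting this equal to −89 kJ gives D = 198 kJ/mol.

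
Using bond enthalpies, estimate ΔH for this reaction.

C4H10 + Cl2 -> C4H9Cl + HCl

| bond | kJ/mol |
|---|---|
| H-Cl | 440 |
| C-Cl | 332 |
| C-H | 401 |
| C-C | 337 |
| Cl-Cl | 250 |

Bonds broken (reactants):
  C-C: 3 × 337 = 1011
  C-H: 10 × 401 = 4010
  Cl-Cl: 1 × 250 = 250
  Σ(broken) = 5271 kJ
Bonds formed (products):
  C-C: 3 × 337 = 1011
  C-Cl: 1 × 332 = 332
  C-H: 9 × 401 = 3609
  H-Cl: 1 × 440 = 440
  Σ(formed) = 5392 kJ
ΔH = Σ(broken) − Σ(formed) = 5271 − 5392 = −121 kJ

ΔH ≈ −121 kJ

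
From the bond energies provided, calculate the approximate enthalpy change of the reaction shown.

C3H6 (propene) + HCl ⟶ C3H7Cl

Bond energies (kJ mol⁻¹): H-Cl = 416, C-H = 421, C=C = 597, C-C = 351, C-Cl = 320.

ΔH ≈ −79 kJ

Bonds broken (reactants):
  C-C: 1 × 351 = 351
  C-H: 6 × 421 = 2526
  C=C: 1 × 597 = 597
  H-Cl: 1 × 416 = 416
  Σ(broken) = 3890 kJ
Bonds formed (products):
  C-C: 2 × 351 = 702
  C-Cl: 1 × 320 = 320
  C-H: 7 × 421 = 2947
  Σ(formed) = 3969 kJ
ΔH = Σ(broken) − Σ(formed) = 3890 − 3969 = −79 kJ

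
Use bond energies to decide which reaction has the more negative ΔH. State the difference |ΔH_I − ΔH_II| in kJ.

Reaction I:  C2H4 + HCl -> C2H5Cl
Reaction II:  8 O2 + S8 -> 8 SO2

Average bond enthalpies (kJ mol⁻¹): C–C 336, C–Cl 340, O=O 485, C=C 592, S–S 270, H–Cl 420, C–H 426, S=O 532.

Reaction I:
  Bonds broken (reactants):
    C–H: 4 × 426 = 1704
    C=C: 1 × 592 = 592
    H–Cl: 1 × 420 = 420
    Σ(broken) = 2716 kJ
  Bonds formed (products):
    C–C: 1 × 336 = 336
    C–Cl: 1 × 340 = 340
    C–H: 5 × 426 = 2130
    Σ(formed) = 2806 kJ
  ΔH_I = 2716 − 2806 = −90 kJ
Reaction II:
  Bonds broken (reactants):
    O=O: 8 × 485 = 3880
    S–S: 8 × 270 = 2160
    Σ(broken) = 6040 kJ
  Bonds formed (products):
    S=O: 16 × 532 = 8512
    Σ(formed) = 8512 kJ
  ΔH_II = 6040 − 8512 = −2472 kJ
ΔH_I − ΔH_II = +2382 kJ, so reaction II has the more negative ΔH; |ΔH_I − ΔH_II| = 2382 kJ.

Reaction II, by 2382 kJ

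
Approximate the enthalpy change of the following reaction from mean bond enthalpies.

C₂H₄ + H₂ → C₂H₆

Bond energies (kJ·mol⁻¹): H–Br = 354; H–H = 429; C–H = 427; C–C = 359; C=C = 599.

ΔH ≈ −185 kJ

Bonds broken (reactants):
  C–H: 4 × 427 = 1708
  C=C: 1 × 599 = 599
  H–H: 1 × 429 = 429
  Σ(broken) = 2736 kJ
Bonds formed (products):
  C–C: 1 × 359 = 359
  C–H: 6 × 427 = 2562
  Σ(formed) = 2921 kJ
ΔH = Σ(broken) − Σ(formed) = 2736 − 2921 = −185 kJ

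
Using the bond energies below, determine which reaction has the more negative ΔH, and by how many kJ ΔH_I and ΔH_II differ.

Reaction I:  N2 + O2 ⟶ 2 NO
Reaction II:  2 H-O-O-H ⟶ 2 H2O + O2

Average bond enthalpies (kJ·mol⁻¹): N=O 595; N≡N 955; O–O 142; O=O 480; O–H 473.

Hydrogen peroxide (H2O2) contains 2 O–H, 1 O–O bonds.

Reaction I:
  Bonds broken (reactants):
    N≡N: 1 × 955 = 955
    O=O: 1 × 480 = 480
    Σ(broken) = 1435 kJ
  Bonds formed (products):
    N=O: 2 × 595 = 1190
    Σ(formed) = 1190 kJ
  ΔH_I = 1435 − 1190 = +245 kJ
Reaction II:
  Bonds broken (reactants):
    O–H: 4 × 473 = 1892
    O–O: 2 × 142 = 284
    Σ(broken) = 2176 kJ
  Bonds formed (products):
    O–H: 4 × 473 = 1892
    O=O: 1 × 480 = 480
    Σ(formed) = 2372 kJ
  ΔH_II = 2176 − 2372 = −196 kJ
ΔH_I − ΔH_II = +441 kJ, so reaction II has the more negative ΔH; |ΔH_I − ΔH_II| = 441 kJ.

Reaction II, by 441 kJ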